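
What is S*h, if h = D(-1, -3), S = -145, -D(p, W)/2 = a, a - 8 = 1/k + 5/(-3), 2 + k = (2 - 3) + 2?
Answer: 4640/3 ≈ 1546.7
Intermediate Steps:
k = -1 (k = -2 + ((2 - 3) + 2) = -2 + (-1 + 2) = -2 + 1 = -1)
a = 16/3 (a = 8 + (1/(-1) + 5/(-3)) = 8 + (1*(-1) + 5*(-1/3)) = 8 + (-1 - 5/3) = 8 - 8/3 = 16/3 ≈ 5.3333)
D(p, W) = -32/3 (D(p, W) = -2*16/3 = -32/3)
h = -32/3 ≈ -10.667
S*h = -145*(-32/3) = 4640/3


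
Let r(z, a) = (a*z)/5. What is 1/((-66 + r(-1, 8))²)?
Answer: 25/114244 ≈ 0.00021883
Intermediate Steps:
r(z, a) = a*z/5 (r(z, a) = (a*z)*(⅕) = a*z/5)
1/((-66 + r(-1, 8))²) = 1/((-66 + (⅕)*8*(-1))²) = 1/((-66 - 8/5)²) = 1/((-338/5)²) = 1/(114244/25) = 25/114244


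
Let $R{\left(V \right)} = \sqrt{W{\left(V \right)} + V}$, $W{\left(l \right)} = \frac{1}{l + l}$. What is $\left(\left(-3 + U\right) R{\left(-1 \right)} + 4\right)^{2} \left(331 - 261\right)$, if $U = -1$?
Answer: $280 \left(2 - i \sqrt{6}\right)^{2} \approx -560.0 - 2743.4 i$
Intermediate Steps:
$W{\left(l \right)} = \frac{1}{2 l}$
$R{\left(V \right)} = \sqrt{V + \frac{1}{2 V}}$ ($R{\left(V \right)} = \sqrt{\frac{1}{2 V} + V} = \sqrt{V + \frac{1}{2 V}}$)
$\left(\left(-3 + U\right) R{\left(-1 \right)} + 4\right)^{2} \left(331 - 261\right) = \left(\left(-3 - 1\right) \frac{\sqrt{\frac{2}{-1} + 4 \left(-1\right)}}{2} + 4\right)^{2} \left(331 - 261\right) = \left(- 4 \frac{\sqrt{2 \left(-1\right) - 4}}{2} + 4\right)^{2} \cdot 70 = \left(- 4 \frac{\sqrt{-2 - 4}}{2} + 4\right)^{2} \cdot 70 = \left(- 4 \frac{\sqrt{-6}}{2} + 4\right)^{2} \cdot 70 = \left(- 4 \frac{i \sqrt{6}}{2} + 4\right)^{2} \cdot 70 = \left(- 2 i \sqrt{6} + 4\right)^{2} \cdot 70 = \left(4 - 2 i \sqrt{6}\right)^{2} \cdot 70 = 70 \left(4 - 2 i \sqrt{6}\right)^{2}$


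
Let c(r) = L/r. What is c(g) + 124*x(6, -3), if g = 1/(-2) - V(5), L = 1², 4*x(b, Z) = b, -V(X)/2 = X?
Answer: 3536/19 ≈ 186.11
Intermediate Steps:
V(X) = -2*X
x(b, Z) = b/4
L = 1
g = 19/2 (g = 1/(-2) - (-2)*5 = -½ - 1*(-10) = -½ + 10 = 19/2 ≈ 9.5000)
c(r) = 1/r
c(g) + 124*x(6, -3) = 1/(19/2) + 124*((¼)*6) = 2/19 + 124*(3/2) = 2/19 + 186 = 3536/19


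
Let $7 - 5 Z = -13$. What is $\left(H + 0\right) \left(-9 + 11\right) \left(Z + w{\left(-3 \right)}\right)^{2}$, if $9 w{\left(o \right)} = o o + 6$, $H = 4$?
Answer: $\frac{2312}{9} \approx 256.89$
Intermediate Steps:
$Z = 4$ ($Z = \frac{7}{5} - - \frac{13}{5} = \frac{7}{5} + \frac{13}{5} = 4$)
$w{\left(o \right)} = \frac{2}{3} + \frac{o^{2}}{9}$ ($w{\left(o \right)} = \frac{o o + 6}{9} = \frac{o^{2} + 6}{9} = \frac{6 + o^{2}}{9} = \frac{2}{3} + \frac{o^{2}}{9}$)
$\left(H + 0\right) \left(-9 + 11\right) \left(Z + w{\left(-3 \right)}\right)^{2} = \left(4 + 0\right) \left(-9 + 11\right) \left(4 + \left(\frac{2}{3} + \frac{\left(-3\right)^{2}}{9}\right)\right)^{2} = 4 \cdot 2 \left(4 + \left(\frac{2}{3} + \frac{1}{9} \cdot 9\right)\right)^{2} = 8 \left(4 + \left(\frac{2}{3} + 1\right)\right)^{2} = 8 \left(4 + \frac{5}{3}\right)^{2} = 8 \left(\frac{17}{3}\right)^{2} = 8 \cdot \frac{289}{9} = \frac{2312}{9}$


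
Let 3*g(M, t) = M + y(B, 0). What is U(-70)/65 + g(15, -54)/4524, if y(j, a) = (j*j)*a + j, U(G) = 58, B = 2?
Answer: 60637/67860 ≈ 0.89356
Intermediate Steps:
y(j, a) = j + a*j² (y(j, a) = j²*a + j = a*j² + j = j + a*j²)
g(M, t) = ⅔ + M/3 (g(M, t) = (M + 2*(1 + 0*2))/3 = (M + 2*(1 + 0))/3 = (M + 2*1)/3 = (M + 2)/3 = (2 + M)/3 = ⅔ + M/3)
U(-70)/65 + g(15, -54)/4524 = 58/65 + (⅔ + (⅓)*15)/4524 = 58*(1/65) + (⅔ + 5)*(1/4524) = 58/65 + (17/3)*(1/4524) = 58/65 + 17/13572 = 60637/67860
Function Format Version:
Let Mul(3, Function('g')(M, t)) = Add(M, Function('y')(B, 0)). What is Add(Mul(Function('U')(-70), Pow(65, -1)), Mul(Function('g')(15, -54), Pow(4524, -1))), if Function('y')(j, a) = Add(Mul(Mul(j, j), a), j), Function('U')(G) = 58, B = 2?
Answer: Rational(60637, 67860) ≈ 0.89356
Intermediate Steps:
Function('y')(j, a) = Add(j, Mul(a, Pow(j, 2))) (Function('y')(j, a) = Add(Mul(Pow(j, 2), a), j) = Add(Mul(a, Pow(j, 2)), j) = Add(j, Mul(a, Pow(j, 2))))
Function('g')(M, t) = Add(Rational(2, 3), Mul(Rational(1, 3), M)) (Function('g')(M, t) = Mul(Rational(1, 3), Add(M, Mul(2, Add(1, Mul(0, 2))))) = Mul(Rational(1, 3), Add(M, Mul(2, Add(1, 0)))) = Mul(Rational(1, 3), Add(M, Mul(2, 1))) = Mul(Rational(1, 3), Add(M, 2)) = Mul(Rational(1, 3), Add(2, M)) = Add(Rational(2, 3), Mul(Rational(1, 3), M)))
Add(Mul(Function('U')(-70), Pow(65, -1)), Mul(Function('g')(15, -54), Pow(4524, -1))) = Add(Mul(58, Pow(65, -1)), Mul(Add(Rational(2, 3), Mul(Rational(1, 3), 15)), Pow(4524, -1))) = Add(Mul(58, Rational(1, 65)), Mul(Add(Rational(2, 3), 5), Rational(1, 4524))) = Add(Rational(58, 65), Mul(Rational(17, 3), Rational(1, 4524))) = Add(Rational(58, 65), Rational(17, 13572)) = Rational(60637, 67860)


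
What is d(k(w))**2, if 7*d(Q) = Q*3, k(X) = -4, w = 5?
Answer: 144/49 ≈ 2.9388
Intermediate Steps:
d(Q) = 3*Q/7 (d(Q) = (Q*3)/7 = (3*Q)/7 = 3*Q/7)
d(k(w))**2 = ((3/7)*(-4))**2 = (-12/7)**2 = 144/49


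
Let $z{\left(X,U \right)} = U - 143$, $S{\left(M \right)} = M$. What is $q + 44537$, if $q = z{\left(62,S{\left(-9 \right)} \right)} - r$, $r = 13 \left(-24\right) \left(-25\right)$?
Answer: $36585$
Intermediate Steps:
$z{\left(X,U \right)} = -143 + U$
$r = 7800$ ($r = \left(-312\right) \left(-25\right) = 7800$)
$q = -7952$ ($q = \left(-143 - 9\right) - 7800 = -152 - 7800 = -7952$)
$q + 44537 = -7952 + 44537 = 36585$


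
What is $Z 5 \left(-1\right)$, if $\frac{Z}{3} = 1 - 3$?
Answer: $30$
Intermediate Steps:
$Z = -6$ ($Z = 3 \left(1 - 3\right) = 3 \left(-2\right) = -6$)
$Z 5 \left(-1\right) = \left(-6\right) 5 \left(-1\right) = \left(-30\right) \left(-1\right) = 30$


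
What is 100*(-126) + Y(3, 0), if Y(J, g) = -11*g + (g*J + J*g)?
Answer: -12600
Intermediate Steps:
Y(J, g) = -11*g + 2*J*g (Y(J, g) = -11*g + (J*g + J*g) = -11*g + 2*J*g)
100*(-126) + Y(3, 0) = 100*(-126) + 0*(-11 + 2*3) = -12600 + 0*(-11 + 6) = -12600 + 0*(-5) = -12600 + 0 = -12600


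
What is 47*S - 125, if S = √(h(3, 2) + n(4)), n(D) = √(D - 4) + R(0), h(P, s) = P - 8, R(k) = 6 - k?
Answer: -78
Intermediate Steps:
h(P, s) = -8 + P
n(D) = 6 + √(-4 + D) (n(D) = √(D - 4) + (6 - 1*0) = √(-4 + D) + (6 + 0) = √(-4 + D) + 6 = 6 + √(-4 + D))
S = 1 (S = √((-8 + 3) + (6 + √(-4 + 4))) = √(-5 + (6 + √0)) = √(-5 + (6 + 0)) = √(-5 + 6) = √1 = 1)
47*S - 125 = 47*1 - 125 = 47 - 125 = -78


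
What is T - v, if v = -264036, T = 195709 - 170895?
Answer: 288850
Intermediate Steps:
T = 24814
T - v = 24814 - 1*(-264036) = 24814 + 264036 = 288850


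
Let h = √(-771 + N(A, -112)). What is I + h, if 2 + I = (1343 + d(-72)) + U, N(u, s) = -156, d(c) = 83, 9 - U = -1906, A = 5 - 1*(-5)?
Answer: 3339 + 3*I*√103 ≈ 3339.0 + 30.447*I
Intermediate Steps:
A = 10 (A = 5 + 5 = 10)
U = 1915 (U = 9 - 1*(-1906) = 9 + 1906 = 1915)
h = 3*I*√103 (h = √(-771 - 156) = √(-927) = 3*I*√103 ≈ 30.447*I)
I = 3339 (I = -2 + ((1343 + 83) + 1915) = -2 + (1426 + 1915) = -2 + 3341 = 3339)
I + h = 3339 + 3*I*√103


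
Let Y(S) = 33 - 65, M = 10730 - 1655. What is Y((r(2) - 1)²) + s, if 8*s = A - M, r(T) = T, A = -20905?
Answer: -7559/2 ≈ -3779.5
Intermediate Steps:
M = 9075
Y(S) = -32
s = -7495/2 (s = (-20905 - 1*9075)/8 = (-20905 - 9075)/8 = (⅛)*(-29980) = -7495/2 ≈ -3747.5)
Y((r(2) - 1)²) + s = -32 - 7495/2 = -7559/2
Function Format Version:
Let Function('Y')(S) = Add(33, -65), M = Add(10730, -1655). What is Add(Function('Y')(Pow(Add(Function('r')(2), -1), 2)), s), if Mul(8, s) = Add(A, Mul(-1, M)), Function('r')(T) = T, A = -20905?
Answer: Rational(-7559, 2) ≈ -3779.5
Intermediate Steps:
M = 9075
Function('Y')(S) = -32
s = Rational(-7495, 2) (s = Mul(Rational(1, 8), Add(-20905, Mul(-1, 9075))) = Mul(Rational(1, 8), Add(-20905, -9075)) = Mul(Rational(1, 8), -29980) = Rational(-7495, 2) ≈ -3747.5)
Add(Function('Y')(Pow(Add(Function('r')(2), -1), 2)), s) = Add(-32, Rational(-7495, 2)) = Rational(-7559, 2)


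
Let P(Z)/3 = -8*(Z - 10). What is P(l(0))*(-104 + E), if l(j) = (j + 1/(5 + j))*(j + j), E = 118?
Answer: 3360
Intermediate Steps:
l(j) = 2*j*(j + 1/(5 + j)) (l(j) = (j + 1/(5 + j))*(2*j) = 2*j*(j + 1/(5 + j)))
P(Z) = 240 - 24*Z (P(Z) = 3*(-8*(Z - 10)) = 3*(-8*(-10 + Z)) = 3*(80 - 8*Z) = 240 - 24*Z)
P(l(0))*(-104 + E) = (240 - 48*0*(1 + 0**2 + 5*0)/(5 + 0))*(-104 + 118) = (240 - 48*0*(1 + 0 + 0)/5)*14 = (240 - 48*0/5)*14 = (240 - 24*0)*14 = (240 + 0)*14 = 240*14 = 3360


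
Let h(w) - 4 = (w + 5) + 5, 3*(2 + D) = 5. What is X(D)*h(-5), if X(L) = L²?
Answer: 1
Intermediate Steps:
D = -⅓ (D = -2 + (⅓)*5 = -2 + 5/3 = -⅓ ≈ -0.33333)
h(w) = 14 + w (h(w) = 4 + ((w + 5) + 5) = 4 + ((5 + w) + 5) = 4 + (10 + w) = 14 + w)
X(D)*h(-5) = (-⅓)²*(14 - 5) = (⅑)*9 = 1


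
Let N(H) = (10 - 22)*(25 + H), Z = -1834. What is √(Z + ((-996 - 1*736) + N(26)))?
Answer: I*√4178 ≈ 64.637*I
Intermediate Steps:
N(H) = -300 - 12*H (N(H) = -12*(25 + H) = -300 - 12*H)
√(Z + ((-996 - 1*736) + N(26))) = √(-1834 + ((-996 - 1*736) + (-300 - 12*26))) = √(-1834 + ((-996 - 736) + (-300 - 312))) = √(-1834 + (-1732 - 612)) = √(-1834 - 2344) = √(-4178) = I*√4178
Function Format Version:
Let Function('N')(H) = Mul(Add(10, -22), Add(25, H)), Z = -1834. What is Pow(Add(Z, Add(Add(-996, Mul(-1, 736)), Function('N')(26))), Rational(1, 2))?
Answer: Mul(I, Pow(4178, Rational(1, 2))) ≈ Mul(64.637, I)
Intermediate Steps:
Function('N')(H) = Add(-300, Mul(-12, H)) (Function('N')(H) = Mul(-12, Add(25, H)) = Add(-300, Mul(-12, H)))
Pow(Add(Z, Add(Add(-996, Mul(-1, 736)), Function('N')(26))), Rational(1, 2)) = Pow(Add(-1834, Add(Add(-996, Mul(-1, 736)), Add(-300, Mul(-12, 26)))), Rational(1, 2)) = Pow(Add(-1834, Add(Add(-996, -736), Add(-300, -312))), Rational(1, 2)) = Pow(Add(-1834, Add(-1732, -612)), Rational(1, 2)) = Pow(Add(-1834, -2344), Rational(1, 2)) = Pow(-4178, Rational(1, 2)) = Mul(I, Pow(4178, Rational(1, 2)))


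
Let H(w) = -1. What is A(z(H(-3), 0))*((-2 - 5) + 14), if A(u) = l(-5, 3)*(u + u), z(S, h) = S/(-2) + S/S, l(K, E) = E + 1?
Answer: 84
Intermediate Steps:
l(K, E) = 1 + E
z(S, h) = 1 - S/2 (z(S, h) = S*(-1/2) + 1 = -S/2 + 1 = 1 - S/2)
A(u) = 8*u (A(u) = (1 + 3)*(u + u) = 4*(2*u) = 8*u)
A(z(H(-3), 0))*((-2 - 5) + 14) = (8*(1 - 1/2*(-1)))*((-2 - 5) + 14) = (8*(1 + 1/2))*(-7 + 14) = (8*(3/2))*7 = 12*7 = 84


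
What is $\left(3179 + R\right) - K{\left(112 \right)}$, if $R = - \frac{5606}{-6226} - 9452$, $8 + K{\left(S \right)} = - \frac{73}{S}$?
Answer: $- \frac{2183788655}{348656} \approx -6263.4$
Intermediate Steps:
$K{\left(S \right)} = -8 - \frac{73}{S}$
$R = - \frac{29421273}{3113}$ ($R = \left(-5606\right) \left(- \frac{1}{6226}\right) - 9452 = \frac{2803}{3113} - 9452 = - \frac{29421273}{3113} \approx -9451.1$)
$\left(3179 + R\right) - K{\left(112 \right)} = \left(3179 - \frac{29421273}{3113}\right) - \left(-8 - \frac{73}{112}\right) = - \frac{19525046}{3113} - \left(-8 - \frac{73}{112}\right) = - \frac{19525046}{3113} - - \frac{969}{112} = - \frac{19525046}{3113} + \frac{969}{112} = - \frac{2183788655}{348656}$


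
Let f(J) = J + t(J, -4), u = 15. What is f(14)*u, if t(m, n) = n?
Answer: 150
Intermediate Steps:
f(J) = -4 + J (f(J) = J - 4 = -4 + J)
f(14)*u = (-4 + 14)*15 = 10*15 = 150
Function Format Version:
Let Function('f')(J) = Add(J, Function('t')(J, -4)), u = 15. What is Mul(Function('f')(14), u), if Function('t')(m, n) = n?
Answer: 150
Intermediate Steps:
Function('f')(J) = Add(-4, J) (Function('f')(J) = Add(J, -4) = Add(-4, J))
Mul(Function('f')(14), u) = Mul(Add(-4, 14), 15) = Mul(10, 15) = 150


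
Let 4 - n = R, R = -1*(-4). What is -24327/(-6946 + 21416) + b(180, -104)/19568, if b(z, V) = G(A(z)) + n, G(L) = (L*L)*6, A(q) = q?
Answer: 146058579/17696810 ≈ 8.2534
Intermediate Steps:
R = 4
n = 0 (n = 4 - 1*4 = 4 - 4 = 0)
G(L) = 6*L² (G(L) = L²*6 = 6*L²)
b(z, V) = 6*z² (b(z, V) = 6*z² + 0 = 6*z²)
-24327/(-6946 + 21416) + b(180, -104)/19568 = -24327/(-6946 + 21416) + (6*180²)/19568 = -24327/14470 + (6*32400)*(1/19568) = -24327*1/14470 + 194400*(1/19568) = -24327/14470 + 12150/1223 = 146058579/17696810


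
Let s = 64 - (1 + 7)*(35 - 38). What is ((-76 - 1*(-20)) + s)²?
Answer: 1024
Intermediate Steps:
s = 88 (s = 64 - 8*(-3) = 64 - 1*(-24) = 64 + 24 = 88)
((-76 - 1*(-20)) + s)² = ((-76 - 1*(-20)) + 88)² = ((-76 + 20) + 88)² = (-56 + 88)² = 32² = 1024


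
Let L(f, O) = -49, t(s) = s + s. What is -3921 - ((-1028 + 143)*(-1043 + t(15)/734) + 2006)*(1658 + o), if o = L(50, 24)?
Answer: -546231375215/367 ≈ -1.4884e+9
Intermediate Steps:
t(s) = 2*s
o = -49
-3921 - ((-1028 + 143)*(-1043 + t(15)/734) + 2006)*(1658 + o) = -3921 - ((-1028 + 143)*(-1043 + (2*15)/734) + 2006)*(1658 - 49) = -3921 - (-885*(-1043 + 30*(1/734)) + 2006)*1609 = -3921 - (-885*(-1043 + 15/367) + 2006)*1609 = -3921 - (-885*(-382766/367) + 2006)*1609 = -3921 - (338747910/367 + 2006)*1609 = -3921 - 339484112*1609/367 = -3921 - 1*546229936208/367 = -3921 - 546229936208/367 = -546231375215/367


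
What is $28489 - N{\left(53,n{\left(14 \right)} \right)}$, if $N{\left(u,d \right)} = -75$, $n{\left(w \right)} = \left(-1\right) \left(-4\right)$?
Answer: $28564$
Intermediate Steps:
$n{\left(w \right)} = 4$
$28489 - N{\left(53,n{\left(14 \right)} \right)} = 28489 - -75 = 28489 + 75 = 28564$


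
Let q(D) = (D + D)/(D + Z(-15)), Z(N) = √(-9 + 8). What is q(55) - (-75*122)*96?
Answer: 1329022225/1513 - 55*I/1513 ≈ 8.784e+5 - 0.036352*I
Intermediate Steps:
Z(N) = I (Z(N) = √(-1) = I)
q(D) = 2*D/(I + D) (q(D) = (D + D)/(D + I) = (2*D)/(I + D) = 2*D/(I + D))
q(55) - (-75*122)*96 = 2*55/(I + 55) - (-75*122)*96 = 2*55/(55 + I) - (-9150)*96 = 2*55*((55 - I)/3026) - 1*(-878400) = (3025/1513 - 55*I/1513) + 878400 = 1329022225/1513 - 55*I/1513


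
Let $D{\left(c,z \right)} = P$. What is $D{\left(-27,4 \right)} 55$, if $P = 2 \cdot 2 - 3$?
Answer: $55$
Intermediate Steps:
$P = 1$ ($P = 4 - 3 = 1$)
$D{\left(c,z \right)} = 1$
$D{\left(-27,4 \right)} 55 = 1 \cdot 55 = 55$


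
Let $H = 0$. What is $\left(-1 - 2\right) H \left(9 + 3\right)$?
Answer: $0$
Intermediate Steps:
$\left(-1 - 2\right) H \left(9 + 3\right) = \left(-1 - 2\right) 0 \left(9 + 3\right) = \left(-3\right) 0 \cdot 12 = 0 \cdot 12 = 0$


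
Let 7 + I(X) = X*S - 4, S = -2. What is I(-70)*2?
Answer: 258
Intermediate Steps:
I(X) = -11 - 2*X (I(X) = -7 + (X*(-2) - 4) = -7 + (-2*X - 4) = -7 + (-4 - 2*X) = -11 - 2*X)
I(-70)*2 = (-11 - 2*(-70))*2 = (-11 + 140)*2 = 129*2 = 258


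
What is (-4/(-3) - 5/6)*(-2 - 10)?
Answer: -6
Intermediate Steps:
(-4/(-3) - 5/6)*(-2 - 10) = (-4*(-⅓) - 5*⅙)*(-12) = (4/3 - ⅚)*(-12) = (½)*(-12) = -6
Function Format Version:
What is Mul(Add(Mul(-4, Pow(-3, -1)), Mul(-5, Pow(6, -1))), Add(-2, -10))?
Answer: -6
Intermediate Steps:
Mul(Add(Mul(-4, Pow(-3, -1)), Mul(-5, Pow(6, -1))), Add(-2, -10)) = Mul(Add(Mul(-4, Rational(-1, 3)), Mul(-5, Rational(1, 6))), -12) = Mul(Add(Rational(4, 3), Rational(-5, 6)), -12) = Mul(Rational(1, 2), -12) = -6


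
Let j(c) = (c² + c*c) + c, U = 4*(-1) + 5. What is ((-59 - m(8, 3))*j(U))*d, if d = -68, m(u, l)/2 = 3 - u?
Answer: 9996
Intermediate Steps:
m(u, l) = 6 - 2*u (m(u, l) = 2*(3 - u) = 6 - 2*u)
U = 1 (U = -4 + 5 = 1)
j(c) = c + 2*c² (j(c) = (c² + c²) + c = 2*c² + c = c + 2*c²)
((-59 - m(8, 3))*j(U))*d = ((-59 - (6 - 2*8))*(1*(1 + 2*1)))*(-68) = ((-59 - (6 - 16))*(1*(1 + 2)))*(-68) = ((-59 - 1*(-10))*(1*3))*(-68) = ((-59 + 10)*3)*(-68) = -49*3*(-68) = -147*(-68) = 9996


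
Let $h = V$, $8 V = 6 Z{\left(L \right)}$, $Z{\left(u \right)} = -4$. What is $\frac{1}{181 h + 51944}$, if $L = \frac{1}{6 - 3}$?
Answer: $\frac{1}{51401} \approx 1.9455 \cdot 10^{-5}$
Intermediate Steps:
$L = \frac{1}{3} \approx 0.33333$
$V = -3$ ($V = \frac{6 \left(-4\right)}{8} = \frac{1}{8} \left(-24\right) = -3$)
$h = -3$
$\frac{1}{181 h + 51944} = \frac{1}{181 \left(-3\right) + 51944} = \frac{1}{-543 + 51944} = \frac{1}{51401}$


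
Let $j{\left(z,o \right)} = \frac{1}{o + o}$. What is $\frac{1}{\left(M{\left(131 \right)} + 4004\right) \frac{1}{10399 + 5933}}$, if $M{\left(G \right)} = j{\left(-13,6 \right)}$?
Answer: $\frac{195984}{48049} \approx 4.0788$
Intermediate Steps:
$j{\left(z,o \right)} = \frac{1}{2 o}$
$M{\left(G \right)} = \frac{1}{12}$ ($M{\left(G \right)} = \frac{1}{2 \cdot 6} = \frac{1}{2} \cdot \frac{1}{6} = \frac{1}{12}$)
$\frac{1}{\left(M{\left(131 \right)} + 4004\right) \frac{1}{10399 + 5933}} = \frac{1}{\left(\frac{1}{12} + 4004\right) \frac{1}{10399 + 5933}} = \frac{1}{\frac{48049}{12} \cdot \frac{1}{16332}} = \frac{1}{\frac{48049}{195984}} = \frac{195984}{48049}$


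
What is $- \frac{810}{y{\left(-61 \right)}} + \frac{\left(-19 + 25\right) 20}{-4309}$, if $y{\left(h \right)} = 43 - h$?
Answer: $- \frac{1751385}{224068} \approx -7.8163$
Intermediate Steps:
$- \frac{810}{y{\left(-61 \right)}} + \frac{\left(-19 + 25\right) 20}{-4309} = - \frac{810}{43 - -61} + \frac{\left(-19 + 25\right) 20}{-4309} = - \frac{810}{43 + 61} + 6 \cdot 20 \left(- \frac{1}{4309}\right) = - \frac{810}{104} + 120 \left(- \frac{1}{4309}\right) = \left(-810\right) \frac{1}{104} - \frac{120}{4309} = - \frac{405}{52} - \frac{120}{4309} = - \frac{1751385}{224068}$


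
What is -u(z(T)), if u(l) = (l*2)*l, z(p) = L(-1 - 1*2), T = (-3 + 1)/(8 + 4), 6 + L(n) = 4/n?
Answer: -968/9 ≈ -107.56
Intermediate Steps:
L(n) = -6 + 4/n
T = -⅙ (T = -2/12 = -2*1/12 = -⅙ ≈ -0.16667)
z(p) = -22/3 (z(p) = -6 + 4/(-1 - 1*2) = -6 + 4/(-1 - 2) = -6 + 4/(-3) = -6 + 4*(-⅓) = -6 - 4/3 = -22/3)
u(l) = 2*l² (u(l) = (2*l)*l = 2*l²)
-u(z(T)) = -2*(-22/3)² = -2*484/9 = -1*968/9 = -968/9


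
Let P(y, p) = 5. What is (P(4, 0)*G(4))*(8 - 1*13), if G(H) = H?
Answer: -100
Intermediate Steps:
(P(4, 0)*G(4))*(8 - 1*13) = (5*4)*(8 - 1*13) = 20*(8 - 13) = 20*(-5) = -100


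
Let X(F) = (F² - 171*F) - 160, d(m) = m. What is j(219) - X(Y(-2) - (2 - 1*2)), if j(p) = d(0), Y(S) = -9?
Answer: -1460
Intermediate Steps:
j(p) = 0
X(F) = -160 + F² - 171*F
j(219) - X(Y(-2) - (2 - 1*2)) = 0 - (-160 + (-9 - (2 - 1*2))² - 171*(-9 - (2 - 1*2))) = 0 - (-160 + (-9 - (2 - 2))² - 171*(-9 - (2 - 2))) = 0 - (-160 + (-9 - 1*0)² - 171*(-9 - 1*0)) = 0 - (-160 + (-9 + 0)² - 171*(-9 + 0)) = 0 - (-160 + (-9)² - 171*(-9)) = 0 - (-160 + 81 + 1539) = 0 - 1*1460 = 0 - 1460 = -1460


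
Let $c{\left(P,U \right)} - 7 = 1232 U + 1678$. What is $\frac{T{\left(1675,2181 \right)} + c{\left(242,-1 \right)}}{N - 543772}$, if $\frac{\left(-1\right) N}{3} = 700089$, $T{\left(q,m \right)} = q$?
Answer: $- \frac{2128}{2644039} \approx -0.00080483$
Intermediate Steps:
$c{\left(P,U \right)} = 1685 + 1232 U$ ($c{\left(P,U \right)} = 7 + \left(1232 U + 1678\right) = 7 + \left(1678 + 1232 U\right) = 1685 + 1232 U$)
$N = -2100267$ ($N = \left(-3\right) 700089 = -2100267$)
$\frac{T{\left(1675,2181 \right)} + c{\left(242,-1 \right)}}{N - 543772} = \frac{1675 + \left(1685 + 1232 \left(-1\right)\right)}{-2100267 - 543772} = \frac{1675 + \left(1685 - 1232\right)}{-2644039} = \left(1675 + 453\right) \left(- \frac{1}{2644039}\right) = 2128 \left(- \frac{1}{2644039}\right) = - \frac{2128}{2644039}$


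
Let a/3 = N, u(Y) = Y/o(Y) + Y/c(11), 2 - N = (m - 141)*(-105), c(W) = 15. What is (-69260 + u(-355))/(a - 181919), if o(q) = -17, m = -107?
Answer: 3532402/13261683 ≈ 0.26636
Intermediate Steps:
N = -26038 (N = 2 - (-107 - 141)*(-105) = 2 - (-248)*(-105) = 2 - 1*26040 = 2 - 26040 = -26038)
u(Y) = 2*Y/255 (u(Y) = Y/(-17) + Y/15 = Y*(-1/17) + Y*(1/15) = -Y/17 + Y/15 = 2*Y/255)
a = -78114 (a = 3*(-26038) = -78114)
(-69260 + u(-355))/(a - 181919) = (-69260 + (2/255)*(-355))/(-78114 - 181919) = (-69260 - 142/51)/(-260033) = -3532402/51*(-1/260033) = 3532402/13261683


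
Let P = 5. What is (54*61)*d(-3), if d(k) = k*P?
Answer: -49410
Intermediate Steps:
d(k) = 5*k (d(k) = k*5 = 5*k)
(54*61)*d(-3) = (54*61)*(5*(-3)) = 3294*(-15) = -49410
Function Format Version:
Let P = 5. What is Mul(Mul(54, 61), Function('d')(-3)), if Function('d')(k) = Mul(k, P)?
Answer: -49410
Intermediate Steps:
Function('d')(k) = Mul(5, k) (Function('d')(k) = Mul(k, 5) = Mul(5, k))
Mul(Mul(54, 61), Function('d')(-3)) = Mul(Mul(54, 61), Mul(5, -3)) = Mul(3294, -15) = -49410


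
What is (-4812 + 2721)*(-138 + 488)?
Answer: -731850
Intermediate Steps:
(-4812 + 2721)*(-138 + 488) = -2091*350 = -731850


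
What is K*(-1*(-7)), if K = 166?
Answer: 1162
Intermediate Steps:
K*(-1*(-7)) = 166*(-1*(-7)) = 166*7 = 1162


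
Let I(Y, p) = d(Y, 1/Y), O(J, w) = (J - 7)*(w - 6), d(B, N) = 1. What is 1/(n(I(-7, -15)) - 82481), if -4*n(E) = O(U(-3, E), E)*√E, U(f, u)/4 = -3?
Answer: -4/330019 ≈ -1.2121e-5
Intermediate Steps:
U(f, u) = -12 (U(f, u) = 4*(-3) = -12)
O(J, w) = (-7 + J)*(-6 + w)
I(Y, p) = 1
n(E) = -√E*(114 - 19*E)/4 (n(E) = -(42 - 7*E - 6*(-12) - 12*E)*√E/4 = -(42 - 7*E + 72 - 12*E)*√E/4 = -(114 - 19*E)*√E/4 = -√E*(114 - 19*E)/4)
1/(n(I(-7, -15)) - 82481) = 1/(19*√1*(-6 + 1)/4 - 82481) = 1/((19/4)*1*(-5) - 82481) = 1/(-95/4 - 82481) = 1/(-330019/4) = -4/330019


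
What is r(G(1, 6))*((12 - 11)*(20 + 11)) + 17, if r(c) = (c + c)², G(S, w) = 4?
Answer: 2001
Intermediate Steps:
r(c) = 4*c² (r(c) = (2*c)² = 4*c²)
r(G(1, 6))*((12 - 11)*(20 + 11)) + 17 = (4*4²)*((12 - 11)*(20 + 11)) + 17 = (4*16)*(1*31) + 17 = 64*31 + 17 = 1984 + 17 = 2001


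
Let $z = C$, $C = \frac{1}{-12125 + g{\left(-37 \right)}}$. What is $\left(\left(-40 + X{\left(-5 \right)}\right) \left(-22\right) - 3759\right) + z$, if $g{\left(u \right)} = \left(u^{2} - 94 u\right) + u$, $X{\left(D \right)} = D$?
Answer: $- \frac{20255236}{7315} \approx -2769.0$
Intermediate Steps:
$g{\left(u \right)} = u^{2} - 93 u$
$C = - \frac{1}{7315}$ ($C = \frac{1}{-12125 - 37 \left(-93 - 37\right)} = \frac{1}{-12125 - -4810} = \frac{1}{-12125 + 4810} = \frac{1}{-7315} = - \frac{1}{7315} \approx -0.00013671$)
$z = - \frac{1}{7315} \approx -0.00013671$
$\left(\left(-40 + X{\left(-5 \right)}\right) \left(-22\right) - 3759\right) + z = \left(\left(-40 - 5\right) \left(-22\right) - 3759\right) - \frac{1}{7315} = \left(\left(-45\right) \left(-22\right) - 3759\right) - \frac{1}{7315} = \left(990 - 3759\right) - \frac{1}{7315} = -2769 - \frac{1}{7315} = - \frac{20255236}{7315}$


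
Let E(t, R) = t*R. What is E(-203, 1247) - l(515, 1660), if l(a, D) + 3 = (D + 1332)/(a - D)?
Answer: -289840018/1145 ≈ -2.5314e+5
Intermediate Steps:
l(a, D) = -3 + (1332 + D)/(a - D) (l(a, D) = -3 + (D + 1332)/(a - D) = -3 + (1332 + D)/(a - D))
E(t, R) = R*t
E(-203, 1247) - l(515, 1660) = 1247*(-203) - (-1332 - 4*1660 + 3*515)/(1660 - 1*515) = -253141 - (-1332 - 6640 + 1545)/(1660 - 515) = -253141 - (-6427)/1145 = -253141 - 1*(-6427/1145) = -253141 + 6427/1145 = -289840018/1145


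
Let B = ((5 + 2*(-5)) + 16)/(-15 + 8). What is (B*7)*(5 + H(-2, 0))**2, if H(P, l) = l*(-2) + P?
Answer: -99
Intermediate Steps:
H(P, l) = P - 2*l (H(P, l) = -2*l + P = P - 2*l)
B = -11/7 (B = ((5 - 10) + 16)/(-7) = (-5 + 16)*(-1/7) = 11*(-1/7) = -11/7 ≈ -1.5714)
(B*7)*(5 + H(-2, 0))**2 = (-11/7*7)*(5 + (-2 - 2*0))**2 = -11*(5 + (-2 + 0))**2 = -11*(5 - 2)**2 = -11*3**2 = -11*9 = -99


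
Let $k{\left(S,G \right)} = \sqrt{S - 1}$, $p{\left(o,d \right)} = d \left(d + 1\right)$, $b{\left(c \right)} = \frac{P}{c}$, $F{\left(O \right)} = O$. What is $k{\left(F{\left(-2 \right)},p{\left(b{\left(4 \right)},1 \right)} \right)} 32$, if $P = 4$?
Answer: $32 i \sqrt{3} \approx 55.426 i$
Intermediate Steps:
$b{\left(c \right)} = \frac{4}{c}$
$p{\left(o,d \right)} = d \left(1 + d\right)$
$k{\left(S,G \right)} = \sqrt{-1 + S}$
$k{\left(F{\left(-2 \right)},p{\left(b{\left(4 \right)},1 \right)} \right)} 32 = \sqrt{-1 - 2} \cdot 32 = \sqrt{-3} \cdot 32 = i \sqrt{3} \cdot 32 = 32 i \sqrt{3}$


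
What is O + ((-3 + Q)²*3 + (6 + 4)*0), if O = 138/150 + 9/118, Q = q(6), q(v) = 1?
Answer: 38339/2950 ≈ 12.996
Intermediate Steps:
Q = 1
O = 2939/2950 (O = 138*(1/150) + 9*(1/118) = 23/25 + 9/118 = 2939/2950 ≈ 0.99627)
O + ((-3 + Q)²*3 + (6 + 4)*0) = 2939/2950 + ((-3 + 1)²*3 + (6 + 4)*0) = 2939/2950 + ((-2)²*3 + 10*0) = 2939/2950 + (4*3 + 0) = 2939/2950 + (12 + 0) = 2939/2950 + 12 = 38339/2950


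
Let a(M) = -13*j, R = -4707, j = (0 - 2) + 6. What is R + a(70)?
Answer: -4759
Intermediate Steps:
j = 4 (j = -2 + 6 = 4)
a(M) = -52 (a(M) = -13*4 = -52)
R + a(70) = -4707 - 52 = -4759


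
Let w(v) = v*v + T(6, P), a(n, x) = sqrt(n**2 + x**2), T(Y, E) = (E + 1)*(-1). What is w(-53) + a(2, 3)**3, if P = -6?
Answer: 2814 + 13*sqrt(13) ≈ 2860.9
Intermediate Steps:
T(Y, E) = -1 - E (T(Y, E) = (1 + E)*(-1) = -1 - E)
w(v) = 5 + v**2 (w(v) = v*v + (-1 - 1*(-6)) = v**2 + (-1 + 6) = v**2 + 5 = 5 + v**2)
w(-53) + a(2, 3)**3 = (5 + (-53)**2) + (sqrt(2**2 + 3**2))**3 = (5 + 2809) + (sqrt(4 + 9))**3 = 2814 + (sqrt(13))**3 = 2814 + 13*sqrt(13)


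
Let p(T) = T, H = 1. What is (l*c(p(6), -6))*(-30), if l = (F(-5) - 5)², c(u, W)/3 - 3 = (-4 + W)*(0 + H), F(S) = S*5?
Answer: 567000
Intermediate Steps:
F(S) = 5*S
c(u, W) = -3 + 3*W (c(u, W) = 9 + 3*((-4 + W)*(0 + 1)) = 9 + 3*((-4 + W)*1) = 9 + 3*(-4 + W) = 9 + (-12 + 3*W) = -3 + 3*W)
l = 900 (l = (5*(-5) - 5)² = (-25 - 5)² = (-30)² = 900)
(l*c(p(6), -6))*(-30) = (900*(-3 + 3*(-6)))*(-30) = (900*(-3 - 18))*(-30) = (900*(-21))*(-30) = -18900*(-30) = 567000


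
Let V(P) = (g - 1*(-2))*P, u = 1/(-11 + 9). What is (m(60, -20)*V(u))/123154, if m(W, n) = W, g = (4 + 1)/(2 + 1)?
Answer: -55/61577 ≈ -0.00089319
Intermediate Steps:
g = 5/3 ≈ 1.6667
u = -½ (u = 1/(-2) = -½ ≈ -0.50000)
V(P) = 11*P/3 (V(P) = (5/3 - 1*(-2))*P = (5/3 + 2)*P = 11*P/3)
(m(60, -20)*V(u))/123154 = (60*((11/3)*(-½)))/123154 = (60*(-11/6))*(1/123154) = -110*1/123154 = -55/61577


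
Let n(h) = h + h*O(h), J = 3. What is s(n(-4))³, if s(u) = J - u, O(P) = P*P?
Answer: 357911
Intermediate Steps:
O(P) = P²
n(h) = h + h³ (n(h) = h + h*h² = h + h³)
s(u) = 3 - u
s(n(-4))³ = (3 - (-4 + (-4)³))³ = (3 - (-4 - 64))³ = (3 - 1*(-68))³ = (3 + 68)³ = 71³ = 357911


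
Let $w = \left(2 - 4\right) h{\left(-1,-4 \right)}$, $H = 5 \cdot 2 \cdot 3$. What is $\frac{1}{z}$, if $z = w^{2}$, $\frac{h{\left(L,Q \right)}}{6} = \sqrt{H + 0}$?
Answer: $\frac{1}{4320} \approx 0.00023148$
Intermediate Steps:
$H = 30$ ($H = 10 \cdot 3 = 30$)
$h{\left(L,Q \right)} = 6 \sqrt{30}$ ($h{\left(L,Q \right)} = 6 \sqrt{30 + 0} = 6 \sqrt{30}$)
$w = - 12 \sqrt{30}$ ($w = \left(2 - 4\right) 6 \sqrt{30} = - 2 \cdot 6 \sqrt{30} = - 12 \sqrt{30} \approx -65.727$)
$z = 4320$ ($z = \left(- 12 \sqrt{30}\right)^{2} = 4320$)
$\frac{1}{z} = \frac{1}{4320}$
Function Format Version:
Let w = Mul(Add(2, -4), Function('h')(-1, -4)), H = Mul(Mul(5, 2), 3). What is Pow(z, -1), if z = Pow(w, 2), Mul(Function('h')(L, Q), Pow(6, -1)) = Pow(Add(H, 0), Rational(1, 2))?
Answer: Rational(1, 4320) ≈ 0.00023148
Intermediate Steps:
H = 30 (H = Mul(10, 3) = 30)
Function('h')(L, Q) = Mul(6, Pow(30, Rational(1, 2))) (Function('h')(L, Q) = Mul(6, Pow(Add(30, 0), Rational(1, 2))) = Mul(6, Pow(30, Rational(1, 2))))
w = Mul(-12, Pow(30, Rational(1, 2))) (w = Mul(Add(2, -4), Mul(6, Pow(30, Rational(1, 2)))) = Mul(-2, Mul(6, Pow(30, Rational(1, 2)))) = Mul(-12, Pow(30, Rational(1, 2))) ≈ -65.727)
z = 4320 (z = Pow(Mul(-12, Pow(30, Rational(1, 2))), 2) = 4320)
Pow(z, -1) = Pow(4320, -1) = Rational(1, 4320)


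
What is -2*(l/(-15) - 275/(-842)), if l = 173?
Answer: 141541/6315 ≈ 22.413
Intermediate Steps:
-2*(l/(-15) - 275/(-842)) = -2*(173/(-15) - 275/(-842)) = -2*(173*(-1/15) - 275*(-1/842)) = -2*(-173/15 + 275/842) = -2*(-141541/12630) = 141541/6315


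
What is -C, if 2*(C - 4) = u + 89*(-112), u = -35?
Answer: 9995/2 ≈ 4997.5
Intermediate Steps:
C = -9995/2 (C = 4 + (-35 + 89*(-112))/2 = 4 + (-35 - 9968)/2 = 4 + (½)*(-10003) = 4 - 10003/2 = -9995/2 ≈ -4997.5)
-C = -1*(-9995/2) = 9995/2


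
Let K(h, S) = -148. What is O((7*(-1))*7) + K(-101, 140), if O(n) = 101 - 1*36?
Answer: -83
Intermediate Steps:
O(n) = 65 (O(n) = 101 - 36 = 65)
O((7*(-1))*7) + K(-101, 140) = 65 - 148 = -83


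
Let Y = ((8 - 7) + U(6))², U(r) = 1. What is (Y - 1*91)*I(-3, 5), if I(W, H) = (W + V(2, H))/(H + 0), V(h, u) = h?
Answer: 87/5 ≈ 17.400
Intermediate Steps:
Y = 4 (Y = ((8 - 7) + 1)² = (1 + 1)² = 2² = 4)
I(W, H) = (2 + W)/H (I(W, H) = (W + 2)/(H + 0) = (2 + W)/H)
(Y - 1*91)*I(-3, 5) = (4 - 1*91)*((2 - 3)/5) = (4 - 91)*((⅕)*(-1)) = -87*(-⅕) = 87/5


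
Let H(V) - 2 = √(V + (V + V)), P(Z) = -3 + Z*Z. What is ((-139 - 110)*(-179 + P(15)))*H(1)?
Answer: -21414 - 10707*√3 ≈ -39959.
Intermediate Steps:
P(Z) = -3 + Z²
H(V) = 2 + √3*√V (H(V) = 2 + √(V + (V + V)) = 2 + √(V + 2*V) = 2 + √(3*V) = 2 + √3*√V)
((-139 - 110)*(-179 + P(15)))*H(1) = ((-139 - 110)*(-179 + (-3 + 15²)))*(2 + √3*√1) = (-249*(-179 + (-3 + 225)))*(2 + √3*1) = (-249*(-179 + 222))*(2 + √3) = (-249*43)*(2 + √3) = -10707*(2 + √3) = -21414 - 10707*√3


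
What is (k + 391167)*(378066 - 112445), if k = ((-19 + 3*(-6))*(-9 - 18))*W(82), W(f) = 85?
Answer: 126457376922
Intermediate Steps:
k = 84915 (k = ((-19 + 3*(-6))*(-9 - 18))*85 = ((-19 - 18)*(-27))*85 = -37*(-27)*85 = 999*85 = 84915)
(k + 391167)*(378066 - 112445) = (84915 + 391167)*(378066 - 112445) = 476082*265621 = 126457376922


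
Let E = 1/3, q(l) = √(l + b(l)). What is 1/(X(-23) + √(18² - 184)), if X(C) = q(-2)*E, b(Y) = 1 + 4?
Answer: 3/(√3 + 6*√35) ≈ 0.080583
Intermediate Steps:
b(Y) = 5
q(l) = √(5 + l) (q(l) = √(l + 5) = √(5 + l))
E = ⅓ ≈ 0.33333
X(C) = √3/3 (X(C) = √(5 - 2)*(⅓) = √3*(⅓) = √3/3)
1/(X(-23) + √(18² - 184)) = 1/(√3/3 + √(18² - 184)) = 1/(√3/3 + √(324 - 184)) = 1/(√3/3 + √140) = 1/(√3/3 + 2*√35) = 1/(2*√35 + √3/3)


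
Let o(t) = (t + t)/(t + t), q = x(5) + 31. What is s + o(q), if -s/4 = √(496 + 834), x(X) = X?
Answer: 1 - 4*√1330 ≈ -144.88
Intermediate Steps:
q = 36 (q = 5 + 31 = 36)
o(t) = 1 (o(t) = (2*t)/((2*t)) = (2*t)*(1/(2*t)) = 1)
s = -4*√1330 (s = -4*√(496 + 834) = -4*√1330 ≈ -145.88)
s + o(q) = -4*√1330 + 1 = 1 - 4*√1330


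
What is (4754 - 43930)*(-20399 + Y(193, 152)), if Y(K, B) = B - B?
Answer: 799151224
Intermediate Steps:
Y(K, B) = 0
(4754 - 43930)*(-20399 + Y(193, 152)) = (4754 - 43930)*(-20399 + 0) = -39176*(-20399) = 799151224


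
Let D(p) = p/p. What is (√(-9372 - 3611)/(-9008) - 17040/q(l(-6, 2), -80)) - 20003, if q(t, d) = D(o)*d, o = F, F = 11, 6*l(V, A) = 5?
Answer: -19790 - I*√12983/9008 ≈ -19790.0 - 0.012649*I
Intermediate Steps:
l(V, A) = ⅚ (l(V, A) = (⅙)*5 = ⅚)
o = 11
D(p) = 1
q(t, d) = d (q(t, d) = 1*d = d)
(√(-9372 - 3611)/(-9008) - 17040/q(l(-6, 2), -80)) - 20003 = (√(-9372 - 3611)/(-9008) - 17040/(-80)) - 20003 = (√(-12983)*(-1/9008) - 17040*(-1/80)) - 20003 = ((I*√12983)*(-1/9008) + 213) - 20003 = (-I*√12983/9008 + 213) - 20003 = (213 - I*√12983/9008) - 20003 = -19790 - I*√12983/9008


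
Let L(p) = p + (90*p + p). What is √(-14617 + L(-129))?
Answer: I*√26485 ≈ 162.74*I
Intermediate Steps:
L(p) = 92*p (L(p) = p + 91*p = 92*p)
√(-14617 + L(-129)) = √(-14617 + 92*(-129)) = √(-14617 - 11868) = √(-26485) = I*√26485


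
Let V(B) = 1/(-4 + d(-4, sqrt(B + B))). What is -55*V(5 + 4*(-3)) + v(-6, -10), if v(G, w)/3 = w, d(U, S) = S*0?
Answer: -65/4 ≈ -16.250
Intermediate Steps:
d(U, S) = 0
v(G, w) = 3*w
V(B) = -1/4 (V(B) = 1/(-4 + 0) = 1/(-4) = -1/4)
-55*V(5 + 4*(-3)) + v(-6, -10) = -55*(-1/4) + 3*(-10) = 55/4 - 30 = -65/4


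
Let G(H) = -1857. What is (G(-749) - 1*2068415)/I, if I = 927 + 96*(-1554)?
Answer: 2070272/148257 ≈ 13.964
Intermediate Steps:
I = -148257 (I = 927 - 149184 = -148257)
(G(-749) - 1*2068415)/I = (-1857 - 1*2068415)/(-148257) = (-1857 - 2068415)*(-1/148257) = -2070272*(-1/148257) = 2070272/148257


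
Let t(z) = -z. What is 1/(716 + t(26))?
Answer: 1/690 ≈ 0.0014493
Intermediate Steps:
1/(716 + t(26)) = 1/(716 - 1*26) = 1/(716 - 26) = 1/690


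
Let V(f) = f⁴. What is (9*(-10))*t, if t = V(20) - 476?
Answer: -14357160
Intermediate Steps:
t = 159524 (t = 20⁴ - 476 = 160000 - 476 = 159524)
(9*(-10))*t = (9*(-10))*159524 = -90*159524 = -14357160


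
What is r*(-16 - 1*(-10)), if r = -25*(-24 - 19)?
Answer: -6450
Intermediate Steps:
r = 1075 (r = -25*(-43) = 1075)
r*(-16 - 1*(-10)) = 1075*(-16 - 1*(-10)) = 1075*(-16 + 10) = 1075*(-6) = -6450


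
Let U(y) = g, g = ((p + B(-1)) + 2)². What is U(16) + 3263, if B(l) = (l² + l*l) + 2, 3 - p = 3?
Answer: 3299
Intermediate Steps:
p = 0 (p = 3 - 1*3 = 3 - 3 = 0)
B(l) = 2 + 2*l² (B(l) = (l² + l²) + 2 = 2*l² + 2 = 2 + 2*l²)
g = 36 (g = ((0 + (2 + 2*(-1)²)) + 2)² = ((0 + (2 + 2*1)) + 2)² = ((0 + (2 + 2)) + 2)² = ((0 + 4) + 2)² = (4 + 2)² = 6² = 36)
U(y) = 36
U(16) + 3263 = 36 + 3263 = 3299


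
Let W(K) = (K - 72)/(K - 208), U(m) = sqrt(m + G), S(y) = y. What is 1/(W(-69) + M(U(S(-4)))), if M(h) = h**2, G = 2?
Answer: -277/413 ≈ -0.67070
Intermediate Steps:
U(m) = sqrt(2 + m) (U(m) = sqrt(m + 2) = sqrt(2 + m))
W(K) = (-72 + K)/(-208 + K)
1/(W(-69) + M(U(S(-4)))) = 1/((-72 - 69)/(-208 - 69) + (sqrt(2 - 4))**2) = 1/(-141/(-277) + (sqrt(-2))**2) = 1/(-1/277*(-141) + (I*sqrt(2))**2) = 1/(141/277 - 2) = 1/(-413/277) = -277/413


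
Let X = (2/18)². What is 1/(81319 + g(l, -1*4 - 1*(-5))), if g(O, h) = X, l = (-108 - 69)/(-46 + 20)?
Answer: 81/6586840 ≈ 1.2297e-5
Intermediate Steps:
l = 177/26 (l = -177/(-26) = -177*(-1/26) = 177/26 ≈ 6.8077)
X = 1/81 (X = (2*(1/18))² = (⅑)² = 1/81 ≈ 0.012346)
g(O, h) = 1/81
1/(81319 + g(l, -1*4 - 1*(-5))) = 1/(81319 + 1/81) = 1/(6586840/81) = 81/6586840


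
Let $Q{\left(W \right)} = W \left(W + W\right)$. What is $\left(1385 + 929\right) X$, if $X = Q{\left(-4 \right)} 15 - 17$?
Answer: $1071382$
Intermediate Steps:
$Q{\left(W \right)} = 2 W^{2}$ ($Q{\left(W \right)} = W 2 W = 2 W^{2}$)
$X = 463$ ($X = 2 \left(-4\right)^{2} \cdot 15 - 17 = 2 \cdot 16 \cdot 15 - 17 = 32 \cdot 15 - 17 = 480 - 17 = 463$)
$\left(1385 + 929\right) X = \left(1385 + 929\right) 463 = 2314 \cdot 463 = 1071382$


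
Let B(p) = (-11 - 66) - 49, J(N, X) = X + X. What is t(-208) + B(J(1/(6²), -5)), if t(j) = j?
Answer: -334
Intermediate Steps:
J(N, X) = 2*X
B(p) = -126 (B(p) = -77 - 49 = -126)
t(-208) + B(J(1/(6²), -5)) = -208 - 126 = -334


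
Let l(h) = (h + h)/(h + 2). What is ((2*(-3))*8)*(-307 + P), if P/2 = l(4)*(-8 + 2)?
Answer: 15504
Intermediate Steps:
l(h) = 2*h/(2 + h) (l(h) = (2*h)/(2 + h) = 2*h/(2 + h))
P = -16 (P = 2*((2*4/(2 + 4))*(-8 + 2)) = 2*((2*4/6)*(-6)) = 2*((2*4*(1/6))*(-6)) = 2*((4/3)*(-6)) = 2*(-8) = -16)
((2*(-3))*8)*(-307 + P) = ((2*(-3))*8)*(-307 - 16) = -6*8*(-323) = -48*(-323) = 15504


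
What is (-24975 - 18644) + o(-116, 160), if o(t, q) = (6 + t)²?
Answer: -31519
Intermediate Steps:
(-24975 - 18644) + o(-116, 160) = (-24975 - 18644) + (6 - 116)² = -43619 + (-110)² = -43619 + 12100 = -31519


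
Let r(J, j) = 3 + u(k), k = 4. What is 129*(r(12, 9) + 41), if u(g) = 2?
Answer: 5934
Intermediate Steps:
r(J, j) = 5 (r(J, j) = 3 + 2 = 5)
129*(r(12, 9) + 41) = 129*(5 + 41) = 129*46 = 5934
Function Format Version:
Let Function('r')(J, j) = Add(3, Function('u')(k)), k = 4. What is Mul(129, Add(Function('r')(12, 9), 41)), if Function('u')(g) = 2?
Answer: 5934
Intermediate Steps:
Function('r')(J, j) = 5 (Function('r')(J, j) = Add(3, 2) = 5)
Mul(129, Add(Function('r')(12, 9), 41)) = Mul(129, Add(5, 41)) = Mul(129, 46) = 5934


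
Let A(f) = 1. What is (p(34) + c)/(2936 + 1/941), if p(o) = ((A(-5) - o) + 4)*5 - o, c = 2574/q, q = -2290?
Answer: -194073722/3163379665 ≈ -0.061350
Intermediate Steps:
c = -1287/1145 (c = 2574/(-2290) = 2574*(-1/2290) = -1287/1145 ≈ -1.1240)
p(o) = 25 - 6*o (p(o) = ((1 - o) + 4)*5 - o = (5 - o)*5 - o = (25 - 5*o) - o = 25 - 6*o)
(p(34) + c)/(2936 + 1/941) = ((25 - 6*34) - 1287/1145)/(2936 + 1/941) = ((25 - 204) - 1287/1145)/(2936 + 1/941) = (-179 - 1287/1145)/(2762777/941) = -206242/1145*941/2762777 = -194073722/3163379665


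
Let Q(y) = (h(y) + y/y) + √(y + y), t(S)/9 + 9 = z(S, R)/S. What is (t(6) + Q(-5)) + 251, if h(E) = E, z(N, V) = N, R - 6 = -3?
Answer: 175 + I*√10 ≈ 175.0 + 3.1623*I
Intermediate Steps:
R = 3 (R = 6 - 3 = 3)
t(S) = -72 (t(S) = -81 + 9*(S/S) = -81 + 9*1 = -81 + 9 = -72)
Q(y) = 1 + y + √2*√y (Q(y) = (y + y/y) + √(y + y) = (y + 1) + √(2*y) = (1 + y) + √2*√y = 1 + y + √2*√y)
(t(6) + Q(-5)) + 251 = (-72 + (1 - 5 + √2*√(-5))) + 251 = (-72 + (1 - 5 + √2*(I*√5))) + 251 = (-72 + (1 - 5 + I*√10)) + 251 = (-72 + (-4 + I*√10)) + 251 = (-76 + I*√10) + 251 = 175 + I*√10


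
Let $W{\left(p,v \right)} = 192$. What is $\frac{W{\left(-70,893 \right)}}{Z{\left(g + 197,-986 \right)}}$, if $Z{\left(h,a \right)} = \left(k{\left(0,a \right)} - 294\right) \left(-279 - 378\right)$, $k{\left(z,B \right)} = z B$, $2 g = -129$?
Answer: $\frac{32}{32193} \approx 0.000994$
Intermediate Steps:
$g = - \frac{129}{2}$ ($g = \frac{1}{2} \left(-129\right) = - \frac{129}{2} \approx -64.5$)
$k{\left(z,B \right)} = B z$
$Z{\left(h,a \right)} = 193158$ ($Z{\left(h,a \right)} = \left(a 0 - 294\right) \left(-279 - 378\right) = \left(0 - 294\right) \left(-657\right) = \left(-294\right) \left(-657\right) = 193158$)
$\frac{W{\left(-70,893 \right)}}{Z{\left(g + 197,-986 \right)}} = \frac{192}{193158} = 192 \cdot \frac{1}{193158} = \frac{32}{32193}$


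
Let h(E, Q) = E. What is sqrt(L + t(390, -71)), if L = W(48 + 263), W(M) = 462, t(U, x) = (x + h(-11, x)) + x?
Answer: sqrt(309) ≈ 17.578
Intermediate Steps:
t(U, x) = -11 + 2*x (t(U, x) = (x - 11) + x = (-11 + x) + x = -11 + 2*x)
L = 462
sqrt(L + t(390, -71)) = sqrt(462 + (-11 + 2*(-71))) = sqrt(462 + (-11 - 142)) = sqrt(462 - 153) = sqrt(309)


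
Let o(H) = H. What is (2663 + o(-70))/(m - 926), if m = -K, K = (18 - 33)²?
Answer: -2593/1151 ≈ -2.2528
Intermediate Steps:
K = 225 (K = (-15)² = 225)
m = -225 (m = -1*225 = -225)
(2663 + o(-70))/(m - 926) = (2663 - 70)/(-225 - 926) = 2593/(-1151) = 2593*(-1/1151) = -2593/1151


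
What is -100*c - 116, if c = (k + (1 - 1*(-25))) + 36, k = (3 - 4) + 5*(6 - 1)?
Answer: -8716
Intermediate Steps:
k = 24 (k = -1 + 5*5 = -1 + 25 = 24)
c = 86 (c = (24 + (1 - 1*(-25))) + 36 = (24 + (1 + 25)) + 36 = (24 + 26) + 36 = 50 + 36 = 86)
-100*c - 116 = -100*86 - 116 = -8600 - 116 = -8716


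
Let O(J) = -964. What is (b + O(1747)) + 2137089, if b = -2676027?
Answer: -539902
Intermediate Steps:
(b + O(1747)) + 2137089 = (-2676027 - 964) + 2137089 = -2676991 + 2137089 = -539902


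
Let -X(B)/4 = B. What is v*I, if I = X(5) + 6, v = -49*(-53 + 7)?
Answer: -31556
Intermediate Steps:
X(B) = -4*B
v = 2254 (v = -49*(-46) = 2254)
I = -14 (I = -4*5 + 6 = -20 + 6 = -14)
v*I = 2254*(-14) = -31556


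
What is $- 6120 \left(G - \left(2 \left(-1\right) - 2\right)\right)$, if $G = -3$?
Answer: $-6120$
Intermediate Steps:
$- 6120 \left(G - \left(2 \left(-1\right) - 2\right)\right) = - 6120 \left(-3 - \left(2 \left(-1\right) - 2\right)\right) = - 6120 \left(-3 - \left(-2 - 2\right)\right) = - 6120 \left(-3 - -4\right) = - 6120 \left(-3 + 4\right) = \left(-6120\right) 1 = -6120$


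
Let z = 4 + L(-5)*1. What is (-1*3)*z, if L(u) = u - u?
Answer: -12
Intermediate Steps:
L(u) = 0
z = 4 (z = 4 + 0*1 = 4 + 0 = 4)
(-1*3)*z = -1*3*4 = -3*4 = -12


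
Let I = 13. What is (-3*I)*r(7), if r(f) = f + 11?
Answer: -702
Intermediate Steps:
r(f) = 11 + f
(-3*I)*r(7) = (-3*13)*(11 + 7) = -39*18 = -702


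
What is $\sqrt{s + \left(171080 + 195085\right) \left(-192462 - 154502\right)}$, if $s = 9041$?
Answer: $i \sqrt{127046064019} \approx 3.5644 \cdot 10^{5} i$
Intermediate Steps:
$\sqrt{s + \left(171080 + 195085\right) \left(-192462 - 154502\right)} = \sqrt{9041 + \left(171080 + 195085\right) \left(-192462 - 154502\right)} = \sqrt{9041 + 366165 \left(-346964\right)} = \sqrt{9041 - 127046073060} = \sqrt{-127046064019} = i \sqrt{127046064019}$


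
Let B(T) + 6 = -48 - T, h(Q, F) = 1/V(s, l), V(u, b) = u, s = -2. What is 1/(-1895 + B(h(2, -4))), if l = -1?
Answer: -2/3897 ≈ -0.00051322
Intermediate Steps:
h(Q, F) = -1/2 (h(Q, F) = 1/(-2) = -1/2)
B(T) = -54 - T (B(T) = -6 + (-48 - T) = -54 - T)
1/(-1895 + B(h(2, -4))) = 1/(-1895 + (-54 - 1*(-1/2))) = 1/(-1895 + (-54 + 1/2)) = 1/(-1895 - 107/2) = 1/(-3897/2) = -2/3897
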